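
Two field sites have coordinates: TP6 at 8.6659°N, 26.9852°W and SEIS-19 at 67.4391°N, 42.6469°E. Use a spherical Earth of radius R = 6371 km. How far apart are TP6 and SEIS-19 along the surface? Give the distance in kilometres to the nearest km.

8258 km

Δφ = 58.7732°,  Δλ = 69.6321°
a = sin²(Δφ/2) + cos φ₁ cos φ₂ sin²(Δλ/2) = 0.364425
c = 2·arcsin(√a) = 1.296208 rad = 74.2672°
d = R·c = 6371 × 1.296208 = 8258.1 km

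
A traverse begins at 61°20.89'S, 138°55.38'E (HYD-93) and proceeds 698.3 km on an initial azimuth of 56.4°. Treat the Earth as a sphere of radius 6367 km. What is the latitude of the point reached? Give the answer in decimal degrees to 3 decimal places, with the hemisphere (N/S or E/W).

HYD-93: φ = -61.34817°, λ = +138.92300°
δ = d/R = 698.3/6367 = 0.109675 rad
φ₂ = arcsin(sin φ₁ cos δ + cos φ₁ sin δ cos θ)
   = arcsin(-0.87755·0.99399 + 0.47949·0.10946·0.55339) = -57.48319°
λ₂ = λ₁ + atan2(sin θ sin δ cos φ₁, cos δ − sin φ₁ sin φ₂) = 148.68751°

57.483°S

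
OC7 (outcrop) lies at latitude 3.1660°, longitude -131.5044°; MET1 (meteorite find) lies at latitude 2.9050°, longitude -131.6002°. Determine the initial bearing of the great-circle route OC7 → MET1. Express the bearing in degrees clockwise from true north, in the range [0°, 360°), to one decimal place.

200.1°

Δλ = -0.0958°
y = sin Δλ · cos φ₂ = -0.001670
x = cos φ₁ sin φ₂ − sin φ₁ cos φ₂ cos Δλ = -0.004555
θ = atan2(y, x) = -159.8678° → 200.1322° (mod 360°)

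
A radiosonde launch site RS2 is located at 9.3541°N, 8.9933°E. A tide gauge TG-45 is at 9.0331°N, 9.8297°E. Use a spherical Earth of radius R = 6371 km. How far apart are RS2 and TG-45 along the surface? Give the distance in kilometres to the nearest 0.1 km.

Δφ = -0.3210°,  Δλ = 0.8364°
a = sin²(Δφ/2) + cos φ₁ cos φ₂ sin²(Δλ/2) = 0.000060
c = 2·arcsin(√a) = 0.015461 rad = 0.8859°
d = R·c = 6371 × 0.015461 = 98.5 km

98.5 km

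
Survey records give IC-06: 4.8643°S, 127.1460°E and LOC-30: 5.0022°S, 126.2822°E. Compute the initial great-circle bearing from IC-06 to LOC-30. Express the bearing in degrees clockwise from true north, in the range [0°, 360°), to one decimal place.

260.9°

Δλ = -0.8638°
y = sin Δλ · cos φ₂ = -0.015018
x = cos φ₁ sin φ₂ − sin φ₁ cos φ₂ cos Δλ = -0.002416
θ = atan2(y, x) = -99.1405° → 260.8595° (mod 360°)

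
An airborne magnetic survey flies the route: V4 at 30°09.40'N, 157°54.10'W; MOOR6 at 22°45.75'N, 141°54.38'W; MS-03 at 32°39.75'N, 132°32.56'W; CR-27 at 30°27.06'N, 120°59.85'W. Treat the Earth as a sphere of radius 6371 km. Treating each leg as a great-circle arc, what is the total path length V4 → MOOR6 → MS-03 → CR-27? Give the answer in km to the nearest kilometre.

V4: φ = +30.15667°, λ = -157.90167°
MOOR6: φ = +22.76250°, λ = -141.90633°
MS-03: φ = +32.66250°, λ = -132.54267°
CR-27: φ = +30.45100°, λ = -120.99750°
V4→MOOR6: c = 0.280866 rad, d = 1789.40 km
MOOR6→MS-03: c = 0.225128 rad, d = 1434.29 km
MS-03→CR-27: c = 0.175888 rad, d = 1120.59 km
Total = 1789.40 + 1434.29 + 1120.59 = 4344.27 km

4344 km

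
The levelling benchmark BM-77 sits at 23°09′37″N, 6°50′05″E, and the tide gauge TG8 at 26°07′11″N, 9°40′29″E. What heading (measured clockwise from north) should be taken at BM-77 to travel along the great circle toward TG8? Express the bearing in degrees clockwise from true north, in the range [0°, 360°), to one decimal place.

40.5°

BM-77: φ = +23.16028°, λ = +6.83472°
TG8: φ = +26.11972°, λ = +9.67472°
Δλ = 2.8400°
y = sin Δλ · cos φ₂ = 0.044487
x = cos φ₁ sin φ₂ − sin φ₁ cos φ₂ cos Δλ = 0.052063
θ = atan2(y, x) = 40.5135° → 40.5135° (mod 360°)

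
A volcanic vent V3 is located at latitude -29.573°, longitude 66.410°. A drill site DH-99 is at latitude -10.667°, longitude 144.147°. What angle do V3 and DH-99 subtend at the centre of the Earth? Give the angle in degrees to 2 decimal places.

74.16°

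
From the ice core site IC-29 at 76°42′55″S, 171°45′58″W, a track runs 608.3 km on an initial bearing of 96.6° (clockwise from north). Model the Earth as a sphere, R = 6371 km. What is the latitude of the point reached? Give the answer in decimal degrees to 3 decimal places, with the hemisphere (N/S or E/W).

IC-29: φ = -76.71528°, λ = -171.76611°
δ = d/R = 608.3/6371 = 0.095480 rad
φ₂ = arcsin(sin φ₁ cos δ + cos φ₁ sin δ cos θ)
   = arcsin(-0.97324·0.99545 + 0.22979·0.09533·-0.11494) = -76.24595°
λ₂ = λ₁ + atan2(sin θ sin δ cos φ₁, cos δ − sin φ₁ sin φ₂) = -148.29283°

76.246°S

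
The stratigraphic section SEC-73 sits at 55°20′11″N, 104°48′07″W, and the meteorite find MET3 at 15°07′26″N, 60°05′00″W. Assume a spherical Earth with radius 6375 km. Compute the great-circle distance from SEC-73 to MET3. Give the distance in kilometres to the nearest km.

SEC-73: φ = +55.33639°, λ = -104.80194°
MET3: φ = +15.12389°, λ = -60.08333°
Δφ = -40.2125°,  Δλ = 44.7186°
a = sin²(Δφ/2) + cos φ₁ cos φ₂ sin²(Δλ/2) = 0.197629
c = 2·arcsin(√a) = 0.921355 rad = 52.7897°
d = R·c = 6375 × 0.921355 = 5873.6 km

5874 km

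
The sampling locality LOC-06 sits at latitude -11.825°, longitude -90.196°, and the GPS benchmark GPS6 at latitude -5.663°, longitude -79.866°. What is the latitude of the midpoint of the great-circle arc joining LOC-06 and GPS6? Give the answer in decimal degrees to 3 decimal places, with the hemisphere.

8.779°S

Bx = cos φ₂ cos Δλ = 0.978990,  By = cos φ₂ sin Δλ = 0.178442
φₘ = atan2(sin φ₁ + sin φ₂, √((cos φ₁ + Bx)² + By²)) = -8.77909°
λₘ = λ₁ + atan2(By, cos φ₁ + Bx) = -84.98812°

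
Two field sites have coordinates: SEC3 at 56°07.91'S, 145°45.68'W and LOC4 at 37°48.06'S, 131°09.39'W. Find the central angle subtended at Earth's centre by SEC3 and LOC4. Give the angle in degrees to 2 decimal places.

SEC3: φ = -56.13183°, λ = -145.76133°
LOC4: φ = -37.80100°, λ = -131.15650°
Δφ = 18.3308°,  Δλ = 14.6048°
a = sin²(Δφ/2) + cos φ₁ cos φ₂ sin²(Δλ/2) = 0.032486
c = 2·arcsin(√a) = 0.362458 rad = 20.7673°

20.77°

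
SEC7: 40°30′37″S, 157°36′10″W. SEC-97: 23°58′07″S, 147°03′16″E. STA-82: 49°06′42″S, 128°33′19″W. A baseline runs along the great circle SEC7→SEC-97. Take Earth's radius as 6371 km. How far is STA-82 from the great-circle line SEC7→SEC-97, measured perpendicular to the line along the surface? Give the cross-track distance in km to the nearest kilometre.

1223 km

SEC7: φ = -40.51028°, λ = -157.60278°
SEC-97: φ = -23.96861°, λ = +147.05444°
STA-82: φ = -49.11167°, λ = -128.55528°
δ₁₃ = central angle SEC7→STA-82 = 0.386713 rad  (haversine)
θ₁₃ = bearing SEC7→STA-82 = 122.573°,  θ₁₂ = bearing SEC7→SEC-97 = 272.186°
dₓₜ = R·arcsin(sin δ₁₃ · sin(θ₁₃ − θ₁₂)) = 6371·arcsin(0.37715·sin(-149.613°)) = -1222.923 km
|dₓₜ| = 1222.923 km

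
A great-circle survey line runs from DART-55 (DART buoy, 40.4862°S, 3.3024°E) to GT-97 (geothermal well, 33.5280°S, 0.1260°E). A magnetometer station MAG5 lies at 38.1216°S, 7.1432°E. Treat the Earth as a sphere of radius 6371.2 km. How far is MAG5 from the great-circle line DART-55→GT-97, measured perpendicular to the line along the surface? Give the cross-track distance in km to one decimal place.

405.3 km

δ₁₃ = central angle DART-55→MAG5 = 0.066274 rad  (haversine)
θ₁₃ = bearing DART-55→MAG5 = 52.723°,  θ₁₂ = bearing DART-55→GT-97 = 338.997°
dₓₜ = R·arcsin(sin δ₁₃ · sin(θ₁₃ − θ₁₂)) = 6371.2·arcsin(0.06623·sin(-286.274°)) = 405.304 km
|dₓₜ| = 405.304 km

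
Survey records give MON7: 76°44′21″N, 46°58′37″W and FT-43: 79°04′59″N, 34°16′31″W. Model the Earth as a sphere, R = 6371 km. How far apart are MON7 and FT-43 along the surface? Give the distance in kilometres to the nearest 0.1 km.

392.8 km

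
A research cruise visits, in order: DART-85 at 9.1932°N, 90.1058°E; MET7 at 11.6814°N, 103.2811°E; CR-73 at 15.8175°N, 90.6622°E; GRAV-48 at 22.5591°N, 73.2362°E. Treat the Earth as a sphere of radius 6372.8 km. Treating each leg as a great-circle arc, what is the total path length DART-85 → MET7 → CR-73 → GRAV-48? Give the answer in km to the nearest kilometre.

4882 km

DART-85→MET7: c = 0.230244 rad, d = 1467.30 km
MET7→CR-73: c = 0.225706 rad, d = 1438.38 km
CR-73→GRAV-48: c = 0.310088 rad, d = 1976.13 km
Total = 1467.30 + 1438.38 + 1976.13 = 4881.81 km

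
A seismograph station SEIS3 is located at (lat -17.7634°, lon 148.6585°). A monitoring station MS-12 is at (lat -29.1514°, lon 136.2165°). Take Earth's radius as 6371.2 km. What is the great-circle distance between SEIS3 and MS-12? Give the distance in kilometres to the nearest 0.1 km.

1790.3 km

Δφ = -11.3880°,  Δλ = -12.4420°
a = sin²(Δφ/2) + cos φ₁ cos φ₂ sin²(Δλ/2) = 0.019610
c = 2·arcsin(√a) = 0.280996 rad = 16.0999°
d = R·c = 6371.2 × 0.280996 = 1790.3 km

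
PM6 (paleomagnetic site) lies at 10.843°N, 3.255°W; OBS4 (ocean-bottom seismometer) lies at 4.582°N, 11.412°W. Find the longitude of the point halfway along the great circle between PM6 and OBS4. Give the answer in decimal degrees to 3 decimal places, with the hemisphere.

Bx = cos φ₂ cos Δλ = 0.986719,  By = cos φ₂ sin Δλ = -0.141433
φₘ = atan2(sin φ₁ + sin φ₂, √((cos φ₁ + Bx)² + By²)) = 7.73184°
λₘ = λ₁ + atan2(By, cos φ₁ + Bx) = -7.36376°

7.364°W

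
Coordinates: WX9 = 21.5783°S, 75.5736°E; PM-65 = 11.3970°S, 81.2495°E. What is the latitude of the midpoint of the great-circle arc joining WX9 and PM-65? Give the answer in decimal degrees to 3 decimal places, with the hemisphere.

16.507°S

Bx = cos φ₂ cos Δλ = 0.975475,  By = cos φ₂ sin Δλ = 0.096951
φₘ = atan2(sin φ₁ + sin φ₂, √((cos φ₁ + Bx)² + By²)) = -16.50678°
λₘ = λ₁ + atan2(By, cos φ₁ + Bx) = 78.48644°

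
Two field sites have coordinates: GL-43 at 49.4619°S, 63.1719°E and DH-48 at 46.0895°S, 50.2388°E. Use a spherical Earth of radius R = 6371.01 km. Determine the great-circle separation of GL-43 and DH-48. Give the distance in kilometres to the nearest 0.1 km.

1035.0 km

Δφ = 3.3724°,  Δλ = -12.9331°
a = sin²(Δφ/2) + cos φ₁ cos φ₂ sin²(Δλ/2) = 0.006583
c = 2·arcsin(√a) = 0.162454 rad = 9.3079°
d = R·c = 6371.01 × 0.162454 = 1035.0 km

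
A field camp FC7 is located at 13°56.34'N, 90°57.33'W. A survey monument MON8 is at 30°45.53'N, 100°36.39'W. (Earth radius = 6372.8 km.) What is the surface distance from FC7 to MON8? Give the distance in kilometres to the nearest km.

2115 km

FC7: φ = +13.93900°, λ = -90.95550°
MON8: φ = +30.75883°, λ = -100.60650°
Δφ = 16.8198°,  Δλ = -9.6510°
a = sin²(Δφ/2) + cos φ₁ cos φ₂ sin²(Δλ/2) = 0.027292
c = 2·arcsin(√a) = 0.331929 rad = 19.0181°
d = R·c = 6372.8 × 0.331929 = 2115.3 km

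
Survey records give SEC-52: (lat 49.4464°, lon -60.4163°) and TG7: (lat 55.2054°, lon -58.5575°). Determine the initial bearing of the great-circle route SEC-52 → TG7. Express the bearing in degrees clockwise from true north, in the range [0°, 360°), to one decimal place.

Δλ = 1.8588°
y = sin Δλ · cos φ₂ = 0.018509
x = cos φ₁ sin φ₂ − sin φ₁ cos φ₂ cos Δλ = 0.100572
θ = atan2(y, x) = 10.4281° → 10.4281° (mod 360°)

10.4°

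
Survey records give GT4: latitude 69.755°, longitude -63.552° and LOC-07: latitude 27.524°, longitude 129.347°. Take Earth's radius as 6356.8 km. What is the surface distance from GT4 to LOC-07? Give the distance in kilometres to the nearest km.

Δφ = -42.2310°,  Δλ = -167.1010°
a = sin²(Δφ/2) + cos φ₁ cos φ₂ sin²(Δλ/2) = 0.432778
c = 2·arcsin(√a) = 1.435943 rad = 82.2735°
d = R·c = 6356.8 × 1.435943 = 9128.0 km

9128 km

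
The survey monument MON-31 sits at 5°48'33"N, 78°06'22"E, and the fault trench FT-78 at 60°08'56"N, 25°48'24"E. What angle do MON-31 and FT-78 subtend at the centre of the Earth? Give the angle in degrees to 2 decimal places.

67.01°

MON-31: φ = +5.80917°, λ = +78.10611°
FT-78: φ = +60.14889°, λ = +25.80667°
Δφ = 54.3397°,  Δλ = -52.2994°
a = sin²(Δφ/2) + cos φ₁ cos φ₂ sin²(Δλ/2) = 0.304693
c = 2·arcsin(√a) = 1.169499 rad = 67.0073°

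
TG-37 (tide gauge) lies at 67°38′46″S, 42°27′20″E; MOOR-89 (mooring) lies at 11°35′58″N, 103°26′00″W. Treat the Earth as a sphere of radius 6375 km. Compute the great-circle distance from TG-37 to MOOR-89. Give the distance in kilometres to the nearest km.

13311 km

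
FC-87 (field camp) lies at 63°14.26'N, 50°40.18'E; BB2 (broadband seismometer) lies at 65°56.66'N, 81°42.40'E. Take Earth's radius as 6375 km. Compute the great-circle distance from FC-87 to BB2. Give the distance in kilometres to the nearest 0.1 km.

FC-87: φ = +63.23767°, λ = +50.66967°
BB2: φ = +65.94433°, λ = +81.70667°
Δφ = 2.7067°,  Δλ = 31.0370°
a = sin²(Δφ/2) + cos φ₁ cos φ₂ sin²(Δλ/2) = 0.013697
c = 2·arcsin(√a) = 0.234604 rad = 13.4418°
d = R·c = 6375 × 0.234604 = 1495.6 km

1495.6 km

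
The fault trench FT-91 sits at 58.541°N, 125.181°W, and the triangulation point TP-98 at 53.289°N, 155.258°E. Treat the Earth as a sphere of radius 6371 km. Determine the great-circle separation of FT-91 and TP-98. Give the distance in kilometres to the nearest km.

Δφ = -5.2520°,  Δλ = -79.5610°
a = sin²(Δφ/2) + cos φ₁ cos φ₂ sin²(Δλ/2) = 0.129823
c = 2·arcsin(√a) = 0.737200 rad = 42.2384°
d = R·c = 6371 × 0.737200 = 4696.7 km

4697 km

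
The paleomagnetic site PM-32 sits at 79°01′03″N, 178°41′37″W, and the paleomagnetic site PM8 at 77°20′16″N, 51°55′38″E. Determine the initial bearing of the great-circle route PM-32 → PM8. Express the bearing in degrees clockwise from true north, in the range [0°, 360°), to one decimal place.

PM-32: φ = +79.01750°, λ = -178.69361°
PM8: φ = +77.33778°, λ = +51.92722°
Δλ = -129.3792°
y = sin Δλ · cos φ₂ = -0.169436
x = cos φ₁ sin φ₂ − sin φ₁ cos φ₂ cos Δλ = 0.322402
θ = atan2(y, x) = -27.7238° → 332.2762° (mod 360°)

332.3°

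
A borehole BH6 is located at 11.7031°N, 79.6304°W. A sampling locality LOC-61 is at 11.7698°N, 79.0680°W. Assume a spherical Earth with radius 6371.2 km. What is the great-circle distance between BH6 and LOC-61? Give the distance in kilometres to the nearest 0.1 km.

Δφ = 0.0667°,  Δλ = 0.5624°
a = sin²(Δφ/2) + cos φ₁ cos φ₂ sin²(Δλ/2) = 0.000023
c = 2·arcsin(√a) = 0.009681 rad = 0.5547°
d = R·c = 6371.2 × 0.009681 = 61.7 km

61.7 km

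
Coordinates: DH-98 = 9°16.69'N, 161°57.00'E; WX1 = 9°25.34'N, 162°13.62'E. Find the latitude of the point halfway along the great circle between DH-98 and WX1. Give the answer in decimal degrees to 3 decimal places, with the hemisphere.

DH-98: φ = +9.27817°, λ = +161.95000°
WX1: φ = +9.42233°, λ = +162.22700°
Bx = cos φ₂ cos Δλ = 0.986497,  By = cos φ₂ sin Δλ = 0.004769
φₘ = atan2(sin φ₁ + sin φ₂, √((cos φ₁ + Bx)² + By²)) = 9.35028°
λₘ = λ₁ + atan2(By, cos φ₁ + Bx) = 162.08847°

9.350°N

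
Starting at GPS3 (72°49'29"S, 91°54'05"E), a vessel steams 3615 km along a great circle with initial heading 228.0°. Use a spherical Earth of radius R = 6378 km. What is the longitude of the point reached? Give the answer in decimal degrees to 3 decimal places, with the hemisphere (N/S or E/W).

GPS3: φ = -72.82472°, λ = +91.90139°
δ = d/R = 3615/6378 = 0.566792 rad
φ₂ = arcsin(sin φ₁ cos δ + cos φ₁ sin δ cos θ)
   = arcsin(-0.95541·0.84363 + 0.29530·0.53693·-0.66913) = -65.79710°
λ₂ = λ₁ + atan2(sin θ sin δ cos φ₁, cos δ − sin φ₁ sin φ₂) = -11.37286°

11.373°W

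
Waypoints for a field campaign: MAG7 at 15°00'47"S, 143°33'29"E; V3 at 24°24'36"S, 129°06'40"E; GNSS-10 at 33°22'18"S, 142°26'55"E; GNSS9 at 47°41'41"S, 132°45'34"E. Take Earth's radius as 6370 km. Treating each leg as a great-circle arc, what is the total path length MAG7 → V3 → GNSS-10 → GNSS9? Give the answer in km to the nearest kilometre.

5257 km

MAG7: φ = -15.01306°, λ = +143.55806°
V3: φ = -24.41000°, λ = +129.11111°
GNSS-10: φ = -33.37167°, λ = +142.44861°
GNSS9: φ = -47.69472°, λ = +132.75944°
MAG7→V3: c = 0.288157 rad, d = 1835.56 km
V3→GNSS-10: c = 0.256509 rad, d = 1633.96 km
GNSS-10→GNSS9: c = 0.280569 rad, d = 1787.22 km
Total = 1835.56 + 1633.96 + 1787.22 = 5256.75 km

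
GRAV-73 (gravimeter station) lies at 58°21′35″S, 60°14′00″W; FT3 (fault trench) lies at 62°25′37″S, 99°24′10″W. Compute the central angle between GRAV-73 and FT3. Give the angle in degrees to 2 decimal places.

19.45°

GRAV-73: φ = -58.35972°, λ = -60.23333°
FT3: φ = -62.42694°, λ = -99.40278°
Δφ = -4.0672°,  Δλ = -39.1694°
a = sin²(Δφ/2) + cos φ₁ cos φ₂ sin²(Δλ/2) = 0.028542
c = 2·arcsin(√a) = 0.339517 rad = 19.4529°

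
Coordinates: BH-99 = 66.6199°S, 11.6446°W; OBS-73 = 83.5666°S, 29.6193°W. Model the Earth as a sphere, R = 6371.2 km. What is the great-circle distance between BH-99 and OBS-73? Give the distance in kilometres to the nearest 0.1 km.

1931.3 km

Δφ = -16.9467°,  Δλ = -17.9747°
a = sin²(Δφ/2) + cos φ₁ cos φ₂ sin²(Δλ/2) = 0.022797
c = 2·arcsin(√a) = 0.303132 rad = 17.3682°
d = R·c = 6371.2 × 0.303132 = 1931.3 km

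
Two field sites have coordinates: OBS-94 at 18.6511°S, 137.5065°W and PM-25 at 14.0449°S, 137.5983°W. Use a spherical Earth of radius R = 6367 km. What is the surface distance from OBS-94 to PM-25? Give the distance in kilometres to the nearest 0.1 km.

512.0 km

Δφ = 4.6062°,  Δλ = -0.0918°
a = sin²(Δφ/2) + cos φ₁ cos φ₂ sin²(Δλ/2) = 0.001615
c = 2·arcsin(√a) = 0.080408 rad = 4.6070°
d = R·c = 6367 × 0.080408 = 512.0 km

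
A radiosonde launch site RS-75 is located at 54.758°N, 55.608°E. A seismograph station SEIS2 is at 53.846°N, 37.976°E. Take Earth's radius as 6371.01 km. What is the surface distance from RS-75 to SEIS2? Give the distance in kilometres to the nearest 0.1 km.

Δφ = -0.9120°,  Δλ = -17.6320°
a = sin²(Δφ/2) + cos φ₁ cos φ₂ sin²(Δλ/2) = 0.008060
c = 2·arcsin(√a) = 0.179793 rad = 10.3014°
d = R·c = 6371.01 × 0.179793 = 1145.5 km

1145.5 km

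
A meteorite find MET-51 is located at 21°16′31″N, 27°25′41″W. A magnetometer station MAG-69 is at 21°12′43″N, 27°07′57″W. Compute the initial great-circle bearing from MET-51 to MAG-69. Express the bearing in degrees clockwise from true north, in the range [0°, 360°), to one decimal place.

MET-51: φ = +21.27528°, λ = -27.42806°
MAG-69: φ = +21.21194°, λ = -27.13250°
Δλ = 0.2956°
y = sin Δλ · cos φ₂ = 0.004809
x = cos φ₁ sin φ₂ − sin φ₁ cos φ₂ cos Δλ = -0.001101
θ = atan2(y, x) = 102.8942° → 102.8942° (mod 360°)

102.9°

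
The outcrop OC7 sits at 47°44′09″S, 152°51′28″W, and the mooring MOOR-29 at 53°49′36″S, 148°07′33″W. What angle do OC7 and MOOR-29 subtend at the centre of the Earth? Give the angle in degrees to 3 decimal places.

6.782°

OC7: φ = -47.73583°, λ = -152.85778°
MOOR-29: φ = -53.82667°, λ = -148.12583°
Δφ = -6.0908°,  Δλ = 4.7319°
a = sin²(Δφ/2) + cos φ₁ cos φ₂ sin²(Δλ/2) = 0.003499
c = 2·arcsin(√a) = 0.118374 rad = 6.7824°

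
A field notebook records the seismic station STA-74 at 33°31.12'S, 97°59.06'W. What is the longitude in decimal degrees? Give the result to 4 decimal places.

97° + 59.06′/60 = 97 + 0.98433 = 97.9843°

97.9843°W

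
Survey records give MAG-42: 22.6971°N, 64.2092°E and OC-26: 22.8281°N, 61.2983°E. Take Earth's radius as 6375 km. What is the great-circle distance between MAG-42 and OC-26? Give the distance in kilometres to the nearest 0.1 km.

299.0 km

Δφ = 0.1310°,  Δλ = -2.9109°
a = sin²(Δφ/2) + cos φ₁ cos φ₂ sin²(Δλ/2) = 0.000550
c = 2·arcsin(√a) = 0.046903 rad = 2.6873°
d = R·c = 6375 × 0.046903 = 299.0 km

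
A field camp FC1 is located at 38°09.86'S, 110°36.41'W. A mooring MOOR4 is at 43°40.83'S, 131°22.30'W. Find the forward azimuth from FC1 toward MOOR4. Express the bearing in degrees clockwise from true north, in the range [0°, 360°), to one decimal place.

244.0°

FC1: φ = -38.16433°, λ = -110.60683°
MOOR4: φ = -43.68050°, λ = -131.37167°
Δλ = -20.7648°
y = sin Δλ · cos φ₂ = -0.256399
x = cos φ₁ sin φ₂ − sin φ₁ cos φ₂ cos Δλ = -0.125154
θ = atan2(y, x) = -116.0181° → 243.9819° (mod 360°)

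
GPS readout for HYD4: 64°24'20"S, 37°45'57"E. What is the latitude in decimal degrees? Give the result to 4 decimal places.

64.4056°S

64° + 24′/60 + 20″/3600 = 64 + 0.40000 + 0.00556 = 64.4056°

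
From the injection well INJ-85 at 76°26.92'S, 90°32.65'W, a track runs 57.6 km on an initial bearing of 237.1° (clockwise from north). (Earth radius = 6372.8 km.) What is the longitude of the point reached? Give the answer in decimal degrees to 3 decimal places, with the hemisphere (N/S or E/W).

INJ-85: φ = -76.44867°, λ = -90.54417°
δ = d/R = 57.6/6372.8 = 0.009038 rad
φ₂ = arcsin(sin φ₁ cos δ + cos φ₁ sin δ cos θ)
   = arcsin(-0.97216·0.99996 + 0.23432·0.00904·-0.54317) = -76.72297°
λ₂ = λ₁ + atan2(sin θ sin δ cos φ₁, cos δ − sin φ₁ sin φ₂) = -92.43776°

92.438°W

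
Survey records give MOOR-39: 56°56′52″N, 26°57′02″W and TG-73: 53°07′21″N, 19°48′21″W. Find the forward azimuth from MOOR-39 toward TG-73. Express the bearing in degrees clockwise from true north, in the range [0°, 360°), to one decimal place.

MOOR-39: φ = +56.94778°, λ = -26.95056°
TG-73: φ = +53.12250°, λ = -19.80583°
Δλ = 7.1447°
y = sin Δλ · cos φ₂ = 0.074639
x = cos φ₁ sin φ₂ − sin φ₁ cos φ₂ cos Δλ = -0.062808
θ = atan2(y, x) = 130.0806° → 130.0806° (mod 360°)

130.1°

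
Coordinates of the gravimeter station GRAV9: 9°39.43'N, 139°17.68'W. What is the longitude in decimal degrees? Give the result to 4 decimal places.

139.2947°W

139° + 17.68′/60 = 139 + 0.29467 = 139.2947°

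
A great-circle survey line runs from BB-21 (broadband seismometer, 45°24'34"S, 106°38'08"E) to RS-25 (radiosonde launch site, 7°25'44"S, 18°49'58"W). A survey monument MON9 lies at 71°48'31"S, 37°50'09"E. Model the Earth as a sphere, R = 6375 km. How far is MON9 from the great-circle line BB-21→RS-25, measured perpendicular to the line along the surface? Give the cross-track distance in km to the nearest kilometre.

2247 km

BB-21: φ = -45.40944°, λ = +106.63556°
RS-25: φ = -7.42889°, λ = -18.83278°
MON9: φ = -71.80861°, λ = +37.83583°
δ₁₃ = central angle BB-21→MON9 = 0.713911 rad  (haversine)
θ₁₃ = bearing BB-21→MON9 = 206.392°,  θ₁₂ = bearing BB-21→RS-25 = 238.211°
dₓₜ = R·arcsin(sin δ₁₃ · sin(θ₁₃ − θ₁₂)) = 6375·arcsin(0.65480·sin(-31.819°)) = -2247.080 km
|dₓₜ| = 2247.080 km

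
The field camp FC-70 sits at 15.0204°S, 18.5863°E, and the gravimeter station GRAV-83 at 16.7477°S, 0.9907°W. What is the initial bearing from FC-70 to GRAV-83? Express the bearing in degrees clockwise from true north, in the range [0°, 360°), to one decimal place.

Δλ = -19.5770°
y = sin Δλ · cos φ₂ = -0.320861
x = cos φ₁ sin φ₂ − sin φ₁ cos φ₂ cos Δλ = -0.044489
θ = atan2(y, x) = -97.8940° → 262.1060° (mod 360°)

262.1°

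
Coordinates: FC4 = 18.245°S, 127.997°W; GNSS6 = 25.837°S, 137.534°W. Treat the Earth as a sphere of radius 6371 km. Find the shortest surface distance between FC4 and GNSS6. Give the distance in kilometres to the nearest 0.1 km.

Δφ = -7.5920°,  Δλ = -9.5370°
a = sin²(Δφ/2) + cos φ₁ cos φ₂ sin²(Δλ/2) = 0.010290
c = 2·arcsin(√a) = 0.203230 rad = 11.6442°
d = R·c = 6371 × 0.203230 = 1294.8 km

1294.8 km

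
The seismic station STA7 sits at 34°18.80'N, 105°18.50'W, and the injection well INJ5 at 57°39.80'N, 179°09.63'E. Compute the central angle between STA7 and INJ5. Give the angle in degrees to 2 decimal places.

STA7: φ = +34.31333°, λ = -105.30833°
INJ5: φ = +57.66333°, λ = +179.16050°
Δφ = 23.3500°,  Δλ = -75.5312°
a = sin²(Δφ/2) + cos φ₁ cos φ₂ sin²(Δλ/2) = 0.206659
c = 2·arcsin(√a) = 0.943840 rad = 54.0780°

54.08°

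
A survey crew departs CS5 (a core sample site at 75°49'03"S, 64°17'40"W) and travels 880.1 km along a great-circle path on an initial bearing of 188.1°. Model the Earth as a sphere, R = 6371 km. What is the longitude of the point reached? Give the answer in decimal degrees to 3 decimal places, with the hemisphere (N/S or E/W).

74.253°W

CS5: φ = -75.81750°, λ = -64.29444°
δ = d/R = 880.1/6371 = 0.138142 rad
φ₂ = arcsin(sin φ₁ cos δ + cos φ₁ sin δ cos θ)
   = arcsin(-0.96952·0.99047 + 0.24501·0.13770·-0.99002) = -83.55819°
λ₂ = λ₁ + atan2(sin θ sin δ cos φ₁, cos δ − sin φ₁ sin φ₂) = -74.25306°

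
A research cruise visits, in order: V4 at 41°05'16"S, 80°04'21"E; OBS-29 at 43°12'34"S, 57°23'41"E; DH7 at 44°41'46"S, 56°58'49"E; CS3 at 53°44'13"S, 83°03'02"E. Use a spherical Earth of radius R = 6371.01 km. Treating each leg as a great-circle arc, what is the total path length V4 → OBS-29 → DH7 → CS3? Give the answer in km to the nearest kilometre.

4174 km

V4: φ = -41.08778°, λ = +80.07250°
OBS-29: φ = -43.20944°, λ = +57.39472°
DH7: φ = -44.69611°, λ = +56.98028°
CS3: φ = -53.73694°, λ = +83.05056°
V4→OBS-29: c = 0.294857 rad, d = 1878.54 km
OBS-29→DH7: c = 0.026465 rad, d = 168.61 km
DH7→CS3: c = 0.333822 rad, d = 2126.78 km
Total = 1878.54 + 168.61 + 2126.78 = 4173.93 km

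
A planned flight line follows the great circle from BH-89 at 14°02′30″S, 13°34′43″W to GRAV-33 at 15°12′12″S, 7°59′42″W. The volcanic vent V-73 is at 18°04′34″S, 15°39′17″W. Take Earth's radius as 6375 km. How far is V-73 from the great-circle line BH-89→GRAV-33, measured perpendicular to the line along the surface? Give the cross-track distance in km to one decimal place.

487.5 km

BH-89: φ = -14.04167°, λ = -13.57861°
GRAV-33: φ = -15.20333°, λ = -7.99500°
V-73: φ = -18.07611°, λ = -15.65472°
δ₁₃ = central angle BH-89→V-73 = 0.078550 rad  (haversine)
θ₁₃ = bearing BH-89→V-73 = 206.033°,  θ₁₂ = bearing BH-89→GRAV-33 = 102.830°
dₓₜ = R·arcsin(sin δ₁₃ · sin(θ₁₃ − θ₁₂)) = 6375·arcsin(0.07847·sin(103.203°)) = 487.492 km
|dₓₜ| = 487.492 km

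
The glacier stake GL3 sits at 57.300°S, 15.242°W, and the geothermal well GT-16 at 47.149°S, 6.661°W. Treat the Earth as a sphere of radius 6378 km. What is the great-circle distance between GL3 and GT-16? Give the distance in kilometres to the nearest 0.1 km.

Δφ = 10.1510°,  Δλ = 8.5810°
a = sin²(Δφ/2) + cos φ₁ cos φ₂ sin²(Δλ/2) = 0.009883
c = 2·arcsin(√a) = 0.199156 rad = 11.4108°
d = R·c = 6378 × 0.199156 = 1270.2 km

1270.2 km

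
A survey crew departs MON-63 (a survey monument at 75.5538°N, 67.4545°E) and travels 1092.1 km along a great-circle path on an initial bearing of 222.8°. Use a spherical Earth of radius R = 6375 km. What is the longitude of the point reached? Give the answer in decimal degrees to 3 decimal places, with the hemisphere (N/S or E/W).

δ = d/R = 1092.1/6375 = 0.171310 rad
φ₂ = arcsin(sin φ₁ cos δ + cos φ₁ sin δ cos θ)
   = arcsin(0.96838·0.98536 + 0.24947·0.17047·-0.73373) = 67.36918°
λ₂ = λ₁ + atan2(sin θ sin δ cos φ₁, cos δ − sin φ₁ sin φ₂) = 49.93618°

49.936°E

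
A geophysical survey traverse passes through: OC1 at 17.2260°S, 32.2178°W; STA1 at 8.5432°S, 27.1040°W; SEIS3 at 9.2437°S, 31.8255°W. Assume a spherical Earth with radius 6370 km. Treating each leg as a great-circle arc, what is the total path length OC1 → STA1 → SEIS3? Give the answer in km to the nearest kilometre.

1637 km

OC1→STA1: c = 0.174695 rad, d = 1112.81 km
STA1→SEIS3: c = 0.082327 rad, d = 524.42 km
Total = 1112.81 + 524.42 = 1637.23 km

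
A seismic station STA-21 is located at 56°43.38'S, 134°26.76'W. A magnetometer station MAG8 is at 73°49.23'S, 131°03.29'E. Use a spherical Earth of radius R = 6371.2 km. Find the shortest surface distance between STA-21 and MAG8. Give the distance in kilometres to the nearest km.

4195 km

STA-21: φ = -56.72300°, λ = -134.44600°
MAG8: φ = -73.82050°, λ = +131.05483°
Δφ = -17.0975°,  Δλ = -94.4992°
a = sin²(Δφ/2) + cos φ₁ cos φ₂ sin²(Δλ/2) = 0.104539
c = 2·arcsin(√a) = 0.658482 rad = 37.7282°
d = R·c = 6371.2 × 0.658482 = 4195.3 km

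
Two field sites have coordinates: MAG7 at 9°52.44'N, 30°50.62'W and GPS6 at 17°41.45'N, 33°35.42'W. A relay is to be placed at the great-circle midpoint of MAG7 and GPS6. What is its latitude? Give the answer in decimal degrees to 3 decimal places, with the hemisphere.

MAG7: φ = +9.87400°, λ = -30.84367°
GPS6: φ = +17.69083°, λ = -33.59033°
Bx = cos φ₂ cos Δλ = 0.951616,  By = cos φ₂ sin Δλ = -0.045654
φₘ = atan2(sin φ₁ + sin φ₂, √((cos φ₁ + Bx)² + By²)) = 13.78622°
λₘ = λ₁ + atan2(By, cos φ₁ + Bx) = -32.19398°

13.786°N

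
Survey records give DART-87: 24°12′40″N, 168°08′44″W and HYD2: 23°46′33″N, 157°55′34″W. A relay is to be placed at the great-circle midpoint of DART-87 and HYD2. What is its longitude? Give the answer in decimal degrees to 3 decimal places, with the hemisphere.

DART-87: φ = +24.21111°, λ = -168.14556°
HYD2: φ = +23.77583°, λ = -157.92611°
Bx = cos φ₂ cos Δλ = 0.900612,  By = cos φ₂ sin Δλ = 0.162361
φₘ = atan2(sin φ₁ + sin φ₂, √((cos φ₁ + Bx)² + By²)) = 24.07834°
λₘ = λ₁ + atan2(By, cos φ₁ + Bx) = -163.02717°

163.027°W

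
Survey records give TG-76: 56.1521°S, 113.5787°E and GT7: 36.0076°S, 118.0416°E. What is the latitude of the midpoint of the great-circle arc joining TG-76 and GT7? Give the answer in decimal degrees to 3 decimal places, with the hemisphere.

46.101°S

Bx = cos φ₂ cos Δλ = 0.806486,  By = cos φ₂ sin Δλ = 0.062946
φₘ = atan2(sin φ₁ + sin φ₂, √((cos φ₁ + Bx)² + By²)) = -46.10083°
λₘ = λ₁ + atan2(By, cos φ₁ + Bx) = 116.22195°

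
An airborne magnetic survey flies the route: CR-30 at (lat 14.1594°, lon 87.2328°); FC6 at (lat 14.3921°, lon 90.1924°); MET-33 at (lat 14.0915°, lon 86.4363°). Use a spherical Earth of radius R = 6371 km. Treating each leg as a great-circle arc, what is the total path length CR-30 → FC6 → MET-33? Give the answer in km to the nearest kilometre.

CR-30→FC6: c = 0.050224 rad, d = 319.98 km
FC6→MET-33: c = 0.063757 rad, d = 406.20 km
Total = 319.98 + 406.20 = 726.17 km

726 km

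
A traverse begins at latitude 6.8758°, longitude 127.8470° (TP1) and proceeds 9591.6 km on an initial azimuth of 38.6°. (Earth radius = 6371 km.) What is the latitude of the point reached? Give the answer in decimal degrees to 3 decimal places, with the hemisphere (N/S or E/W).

δ = d/R = 9591.6/6371 = 1.505509 rad
φ₂ = arcsin(sin φ₁ cos δ + cos φ₁ sin δ cos θ)
   = arcsin(0.11972·0.06524 + 0.99281·0.99787·0.78152) = 51.44932°
λ₂ = λ₁ + atan2(sin θ sin δ cos φ₁, cos δ − sin φ₁ sin φ₂) = -139.52351°

51.449°N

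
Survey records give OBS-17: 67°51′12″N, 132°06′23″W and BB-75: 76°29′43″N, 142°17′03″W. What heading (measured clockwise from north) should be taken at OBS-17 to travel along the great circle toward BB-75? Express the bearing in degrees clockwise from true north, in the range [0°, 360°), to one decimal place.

345.0°

OBS-17: φ = +67.85333°, λ = -132.10639°
BB-75: φ = +76.49528°, λ = -142.28417°
Δλ = -10.1778°
y = sin Δλ · cos φ₂ = -0.041265
x = cos φ₁ sin φ₂ − sin φ₁ cos φ₂ cos Δλ = 0.153663
θ = atan2(y, x) = -15.0316° → 344.9684° (mod 360°)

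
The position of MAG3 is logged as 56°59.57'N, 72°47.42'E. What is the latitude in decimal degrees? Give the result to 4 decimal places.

56° + 59.57′/60 = 56 + 0.99283 = 56.9928°

56.9928°N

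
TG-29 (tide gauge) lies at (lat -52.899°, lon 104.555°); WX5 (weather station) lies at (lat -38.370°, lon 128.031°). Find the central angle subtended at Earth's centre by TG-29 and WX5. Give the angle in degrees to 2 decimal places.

21.74°

Δφ = 14.5290°,  Δλ = 23.4760°
a = sin²(Δφ/2) + cos φ₁ cos φ₂ sin²(Δλ/2) = 0.035563
c = 2·arcsin(√a) = 0.379434 rad = 21.7400°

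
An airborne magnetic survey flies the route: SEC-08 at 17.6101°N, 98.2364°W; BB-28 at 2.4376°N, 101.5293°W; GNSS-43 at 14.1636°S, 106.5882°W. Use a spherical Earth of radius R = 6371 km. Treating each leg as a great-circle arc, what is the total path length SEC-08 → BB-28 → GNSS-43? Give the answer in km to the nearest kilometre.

SEC-08→BB-28: c = 0.270752 rad, d = 1724.96 km
BB-28→GNSS-43: c = 0.302674 rad, d = 1928.33 km
Total = 1724.96 + 1928.33 = 3653.30 km

3653 km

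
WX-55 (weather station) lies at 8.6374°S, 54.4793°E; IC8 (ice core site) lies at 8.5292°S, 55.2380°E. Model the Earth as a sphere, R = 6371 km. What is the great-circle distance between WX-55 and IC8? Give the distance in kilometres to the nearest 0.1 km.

Δφ = 0.1082°,  Δλ = 0.7587°
a = sin²(Δφ/2) + cos φ₁ cos φ₂ sin²(Δλ/2) = 0.000044
c = 2·arcsin(√a) = 0.013229 rad = 0.7580°
d = R·c = 6371 × 0.013229 = 84.3 km

84.3 km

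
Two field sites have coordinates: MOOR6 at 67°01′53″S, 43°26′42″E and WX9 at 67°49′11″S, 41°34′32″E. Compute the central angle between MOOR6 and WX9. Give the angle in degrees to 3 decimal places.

MOOR6: φ = -67.03139°, λ = +43.44500°
WX9: φ = -67.81972°, λ = +41.57556°
Δφ = -0.7883°,  Δλ = -1.8694°
a = sin²(Δφ/2) + cos φ₁ cos φ₂ sin²(Δλ/2) = 0.000087
c = 2·arcsin(√a) = 0.018605 rad = 1.0660°

1.066°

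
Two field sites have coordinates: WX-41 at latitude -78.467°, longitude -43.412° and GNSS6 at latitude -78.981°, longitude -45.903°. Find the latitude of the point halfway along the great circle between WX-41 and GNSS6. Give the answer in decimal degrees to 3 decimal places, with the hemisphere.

78.727°S

Bx = cos φ₂ cos Δλ = 0.190954,  By = cos φ₂ sin Δλ = -0.008307
φₘ = atan2(sin φ₁ + sin φ₂, √((cos φ₁ + Bx)² + By²)) = -78.72659°
λₘ = λ₁ + atan2(By, cos φ₁ + Bx) = -44.62948°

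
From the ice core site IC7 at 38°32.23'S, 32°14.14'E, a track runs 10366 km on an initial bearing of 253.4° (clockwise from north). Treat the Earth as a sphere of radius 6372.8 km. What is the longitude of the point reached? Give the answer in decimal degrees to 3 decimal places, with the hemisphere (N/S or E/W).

IC7: φ = -38.53717°, λ = +32.23567°
δ = d/R = 10366/6372.8 = 1.626601 rad
φ₂ = arcsin(sin φ₁ cos δ + cos φ₁ sin δ cos θ)
   = arcsin(-0.62302·-0.05578 + 0.78220·0.99844·-0.28569) = -10.85765°
λ₂ = λ₁ + atan2(sin θ sin δ cos φ₁, cos δ − sin φ₁ sin φ₂) = -70.78929°

70.789°W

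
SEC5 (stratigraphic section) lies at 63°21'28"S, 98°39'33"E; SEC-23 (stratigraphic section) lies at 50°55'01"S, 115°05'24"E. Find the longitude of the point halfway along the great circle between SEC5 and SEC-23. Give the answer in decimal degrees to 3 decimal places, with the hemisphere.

108.270°E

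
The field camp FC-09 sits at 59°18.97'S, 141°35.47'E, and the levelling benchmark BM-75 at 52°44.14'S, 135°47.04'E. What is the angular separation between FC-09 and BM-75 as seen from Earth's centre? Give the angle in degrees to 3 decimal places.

FC-09: φ = -59.31617°, λ = +141.59117°
BM-75: φ = -52.73567°, λ = +135.78400°
Δφ = 6.5805°,  Δλ = -5.8072°
a = sin²(Δφ/2) + cos φ₁ cos φ₂ sin²(Δλ/2) = 0.004087
c = 2·arcsin(√a) = 0.127945 rad = 7.3307°

7.331°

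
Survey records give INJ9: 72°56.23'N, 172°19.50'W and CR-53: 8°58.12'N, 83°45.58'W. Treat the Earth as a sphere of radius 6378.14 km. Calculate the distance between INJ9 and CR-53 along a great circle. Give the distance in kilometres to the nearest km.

9018 km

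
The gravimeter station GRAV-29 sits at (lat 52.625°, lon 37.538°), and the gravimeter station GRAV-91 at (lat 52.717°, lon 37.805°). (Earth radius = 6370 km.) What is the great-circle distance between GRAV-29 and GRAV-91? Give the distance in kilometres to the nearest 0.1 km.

20.7 km

Δφ = 0.0920°,  Δλ = 0.2670°
a = sin²(Δφ/2) + cos φ₁ cos φ₂ sin²(Δλ/2) = 0.000003
c = 2·arcsin(√a) = 0.003250 rad = 0.1862°
d = R·c = 6370 × 0.003250 = 20.7 km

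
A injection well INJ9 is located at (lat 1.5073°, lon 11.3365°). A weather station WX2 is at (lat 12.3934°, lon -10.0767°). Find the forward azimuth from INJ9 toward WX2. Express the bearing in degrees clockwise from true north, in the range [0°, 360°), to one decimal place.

298.1°

Δλ = -21.4132°
y = sin Δλ · cos φ₂ = -0.356584
x = cos φ₁ sin φ₂ − sin φ₁ cos φ₂ cos Δλ = 0.190631
θ = atan2(y, x) = -61.8709° → 298.1291° (mod 360°)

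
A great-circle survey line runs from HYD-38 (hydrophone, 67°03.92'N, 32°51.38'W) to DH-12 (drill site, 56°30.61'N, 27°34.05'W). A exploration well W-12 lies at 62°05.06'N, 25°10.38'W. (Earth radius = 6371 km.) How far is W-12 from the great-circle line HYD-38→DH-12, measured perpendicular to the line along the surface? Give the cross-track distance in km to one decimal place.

HYD-38: φ = +67.06533°, λ = -32.85633°
DH-12: φ = +56.51017°, λ = -27.56750°
W-12: φ = +62.08433°, λ = -25.17300°
δ₁₃ = central angle HYD-38→W-12 = 0.104108 rad  (haversine)
θ₁₃ = bearing HYD-38→W-12 = 142.964°,  θ₁₂ = bearing HYD-38→DH-12 = 164.306°
dₓₜ = R·arcsin(sin δ₁₃ · sin(θ₁₃ − θ₁₂)) = 6371·arcsin(0.10392·sin(-21.342°)) = -241.013 km
|dₓₜ| = 241.013 km

241.0 km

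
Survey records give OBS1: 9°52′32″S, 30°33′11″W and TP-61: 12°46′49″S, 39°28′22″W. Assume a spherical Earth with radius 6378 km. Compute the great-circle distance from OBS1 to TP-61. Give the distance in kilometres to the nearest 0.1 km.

1025.7 km

OBS1: φ = -9.87556°, λ = -30.55306°
TP-61: φ = -12.78028°, λ = -39.47278°
Δφ = -2.9047°,  Δλ = -8.9197°
a = sin²(Δφ/2) + cos φ₁ cos φ₂ sin²(Δλ/2) = 0.006452
c = 2·arcsin(√a) = 0.160821 rad = 9.2144°
d = R·c = 6378 × 0.160821 = 1025.7 km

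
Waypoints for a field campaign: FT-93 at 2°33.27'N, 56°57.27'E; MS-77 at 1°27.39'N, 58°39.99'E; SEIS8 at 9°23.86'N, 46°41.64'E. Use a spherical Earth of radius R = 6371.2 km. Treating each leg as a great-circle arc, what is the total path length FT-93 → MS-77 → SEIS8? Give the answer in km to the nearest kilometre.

FT-93: φ = +2.55450°, λ = +56.95450°
MS-77: φ = +1.45650°, λ = +58.66650°
SEIS8: φ = +9.39767°, λ = +46.69400°
FT-93→MS-77: c = 0.035482 rad, d = 226.06 km
MS-77→SEIS8: c = 0.249821 rad, d = 1591.66 km
Total = 226.06 + 1591.66 = 1817.72 km

1818 km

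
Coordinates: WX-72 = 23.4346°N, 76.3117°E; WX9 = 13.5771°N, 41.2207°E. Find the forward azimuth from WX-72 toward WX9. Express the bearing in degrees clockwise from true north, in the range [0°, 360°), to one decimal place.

Δλ = -35.0910°
y = sin Δλ · cos φ₂ = -0.558812
x = cos φ₁ sin φ₂ − sin φ₁ cos φ₂ cos Δλ = -0.100932
θ = atan2(y, x) = -100.2383° → 259.7617° (mod 360°)

259.8°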